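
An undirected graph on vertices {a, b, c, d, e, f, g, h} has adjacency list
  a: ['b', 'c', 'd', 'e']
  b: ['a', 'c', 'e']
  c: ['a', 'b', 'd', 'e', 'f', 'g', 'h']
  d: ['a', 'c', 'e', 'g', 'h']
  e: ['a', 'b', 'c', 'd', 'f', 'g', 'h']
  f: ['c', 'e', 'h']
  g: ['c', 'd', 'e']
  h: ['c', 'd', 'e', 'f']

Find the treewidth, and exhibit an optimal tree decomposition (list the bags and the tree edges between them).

Treewidth 3.
One optimal decomposition is:
Bags: B1 = {a, c, d, e}  B2 = {c, d, e, h}  B3 = {a, b, c, e}  B4 = {c, e, f, h}  B5 = {c, d, e, g}
Tree: B1–B2, B1–B3, B2–B4, B1–B5

Each bag holds 4 vertices, so the decomposition has width 3, which upper-bounds the treewidth. For the lower bound, the 4 vertices {c, d, e, g} are pairwise adjacent, and any tree decomposition puts a clique entirely inside one bag — forcing width ≥ 3. Hence tw(G) = 3 exactly.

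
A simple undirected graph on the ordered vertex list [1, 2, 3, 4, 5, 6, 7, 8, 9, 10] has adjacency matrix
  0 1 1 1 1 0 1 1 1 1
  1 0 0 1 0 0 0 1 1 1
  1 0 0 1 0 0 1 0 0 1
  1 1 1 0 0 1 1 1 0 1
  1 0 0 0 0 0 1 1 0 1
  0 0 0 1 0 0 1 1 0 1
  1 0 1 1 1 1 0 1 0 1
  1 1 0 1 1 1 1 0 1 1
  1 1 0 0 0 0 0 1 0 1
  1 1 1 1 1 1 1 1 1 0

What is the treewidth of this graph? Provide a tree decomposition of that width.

Treewidth 4.
One optimal decomposition is:
Bags: B1 = {1, 4, 7, 8, 10}  B2 = {1, 5, 7, 8, 10}  B3 = {1, 3, 4, 7, 10}  B4 = {1, 2, 4, 8, 10}  B5 = {4, 6, 7, 8, 10}  B6 = {1, 2, 8, 9, 10}
Tree: B1–B2, B1–B3, B1–B4, B1–B5, B4–B6

Every bag has size at most 5, so the width is 5 − 1 = 4 and tw(G) ≤ 4. On the other hand G contains the 5-clique {1, 2, 8, 9, 10}. A clique must lie in a single bag of any decomposition, so no decomposition can have width below 4. Combining the bounds, tw(G) = 4.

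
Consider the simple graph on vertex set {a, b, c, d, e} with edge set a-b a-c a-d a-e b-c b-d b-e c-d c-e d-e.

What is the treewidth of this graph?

A width-4 tree decomposition is:
Bags: B1 = {a, b, c, d, e}
Tree: (single bag)
A single bag containing all 5 vertices is trivially a valid decomposition of width 4. Conversely, {a, b, c, d, e} is a clique of size 5, and the vertices of any clique must share a bag in every tree decomposition; so some bag has ≥ 5 vertices and tw(G) ≥ 4. Hence tw(G) = 4 exactly.

4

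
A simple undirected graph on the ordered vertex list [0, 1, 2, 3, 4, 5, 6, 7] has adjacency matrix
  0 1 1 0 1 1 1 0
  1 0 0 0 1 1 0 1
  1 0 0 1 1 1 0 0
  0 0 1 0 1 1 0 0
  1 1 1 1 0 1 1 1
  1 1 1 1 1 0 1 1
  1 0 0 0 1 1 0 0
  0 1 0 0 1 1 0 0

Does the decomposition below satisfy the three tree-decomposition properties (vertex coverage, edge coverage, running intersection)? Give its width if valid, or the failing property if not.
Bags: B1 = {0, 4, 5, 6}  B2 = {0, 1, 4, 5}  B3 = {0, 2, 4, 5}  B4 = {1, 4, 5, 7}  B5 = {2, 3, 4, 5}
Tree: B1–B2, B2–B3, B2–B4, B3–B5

Vertex coverage: the bags together contain {0, 1, 2, 3, 4, 5, 6, 7}, the full vertex set. Edge coverage: each edge of G has both endpoints in at least one bag. Running intersection: for every vertex, the bags containing it form a connected subtree. All three properties hold, so this is a valid tree decomposition of width max|bag| − 1 = 3, and hence tw(G) ≤ 3.

Yes; width 3.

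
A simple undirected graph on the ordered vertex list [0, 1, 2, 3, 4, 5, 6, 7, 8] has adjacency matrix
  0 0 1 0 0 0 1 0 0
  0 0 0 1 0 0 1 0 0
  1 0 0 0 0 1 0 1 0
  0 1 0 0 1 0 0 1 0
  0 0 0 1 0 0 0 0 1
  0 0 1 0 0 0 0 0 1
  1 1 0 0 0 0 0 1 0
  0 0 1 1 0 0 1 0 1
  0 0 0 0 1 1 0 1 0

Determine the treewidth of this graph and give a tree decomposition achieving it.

Treewidth 3.
Bags: B1 = {2, 4, 5, 8}  B2 = {2, 4, 7, 8}  B3 = {2, 3, 4, 7}  B4 = {0, 2, 3, 7}  B5 = {0, 3, 6, 7}  B6 = {0, 1, 3, 6}
Tree: B1–B2, B2–B3, B3–B4, B4–B5, B5–B6

Every bag has size at most 4, so the width is 4 − 1 = 3 and tw(G) ≤ 3. For the lower bound: the 4 vertex sets {4,5,8}, {2}, {7}, {0,1,3,6} are disjoint, each induces a connected subgraph, and every pair is joined by at least one edge of G. Contracting each set to a single vertex therefore yields K_{4} as a minor, and since treewidth is minor-monotone, tw(G) ≥ tw(K_{4}) = 3. Combining the bounds, tw(G) = 3.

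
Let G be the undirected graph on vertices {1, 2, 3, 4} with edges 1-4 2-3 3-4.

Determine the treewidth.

1

A width-1 tree decomposition is:
Bags: B1 = {1, 4}  B2 = {3, 4}  B3 = {2, 3}
Tree: B1–B2, B2–B3
Every bag has size at most 2, so the width is 2 − 1 = 1 and tw(G) ≤ 1. Since G has at least one edge (e.g. 1–4), it is not an edgeless graph, so tw(G) ≥ 1. Combining the bounds, tw(G) = 1.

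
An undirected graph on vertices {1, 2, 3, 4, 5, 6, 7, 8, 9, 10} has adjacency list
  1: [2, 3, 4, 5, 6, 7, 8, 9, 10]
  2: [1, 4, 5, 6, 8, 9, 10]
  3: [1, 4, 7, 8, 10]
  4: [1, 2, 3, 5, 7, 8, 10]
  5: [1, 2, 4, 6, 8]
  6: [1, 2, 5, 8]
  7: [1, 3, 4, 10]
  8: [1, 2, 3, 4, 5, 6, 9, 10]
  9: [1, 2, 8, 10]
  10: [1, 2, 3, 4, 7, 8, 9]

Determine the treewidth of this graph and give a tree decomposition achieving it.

The largest bag has 5 vertices, giving width 4; this decomposition certifies tw(G) ≤ 4. For the lower bound, the 5 vertices {1, 2, 8, 9, 10} are pairwise adjacent, and any tree decomposition puts a clique entirely inside one bag — forcing width ≥ 4. Combining the bounds, tw(G) = 4.

Treewidth 4.
One such decomposition:
Bags: B1 = {1, 2, 4, 8, 10}  B2 = {1, 2, 4, 5, 8}  B3 = {1, 3, 4, 8, 10}  B4 = {1, 3, 4, 7, 10}  B5 = {1, 2, 8, 9, 10}  B6 = {1, 2, 5, 6, 8}
Tree: B1–B2, B1–B3, B3–B4, B1–B5, B2–B6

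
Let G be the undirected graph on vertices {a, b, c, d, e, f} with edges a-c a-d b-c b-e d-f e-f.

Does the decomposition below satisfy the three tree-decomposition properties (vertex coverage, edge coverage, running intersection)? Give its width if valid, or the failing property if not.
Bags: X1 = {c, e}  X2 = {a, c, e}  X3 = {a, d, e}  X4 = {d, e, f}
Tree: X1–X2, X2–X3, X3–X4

No — vertex b appears in no bag.

A tree decomposition must satisfy three properties: every vertex lies in some bag; for every edge, both endpoints lie together in some bag; and for every vertex, the bags containing it form a connected subtree. Here vertex b appears in no bag, so the decomposition is invalid.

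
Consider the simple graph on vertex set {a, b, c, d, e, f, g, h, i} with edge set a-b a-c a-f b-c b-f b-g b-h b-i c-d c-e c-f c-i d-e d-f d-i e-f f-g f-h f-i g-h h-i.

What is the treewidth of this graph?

A width-3 tree decomposition is:
Bags: B1 = {b, f, h, i}  B2 = {b, c, f, i}  B3 = {b, f, g, h}  B4 = {c, d, f, i}  B5 = {a, b, c, f}  B6 = {c, d, e, f}
Tree: B1–B2, B1–B3, B2–B4, B2–B5, B4–B6
Each bag holds 4 vertices, so the decomposition has width 3, which upper-bounds the treewidth. Conversely, {c, d, e, f} is a clique of size 4, and the vertices of any clique must share a bag in every tree decomposition; so some bag has ≥ 4 vertices and tw(G) ≥ 3. Combining the bounds, tw(G) = 3.

3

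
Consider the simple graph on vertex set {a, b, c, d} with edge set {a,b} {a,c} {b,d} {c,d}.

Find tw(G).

2

A width-2 tree decomposition is:
Bags: B1 = {a, c, d}  B2 = {a, b, d}
Tree: B1–B2
Every bag has size at most 3, so the width is 3 − 1 = 2 and tw(G) ≤ 2. Since a–c–d–b–a is a cycle in G, G is not acyclic. Forests are exactly the graphs of treewidth ≤ 1, so tw(G) ≥ 2. Combining the bounds, tw(G) = 2.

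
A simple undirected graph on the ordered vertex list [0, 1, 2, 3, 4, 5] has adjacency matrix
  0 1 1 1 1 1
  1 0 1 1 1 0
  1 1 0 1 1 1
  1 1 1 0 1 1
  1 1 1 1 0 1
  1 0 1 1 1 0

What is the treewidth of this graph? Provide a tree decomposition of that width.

The largest bag has 5 vertices, giving width 4; this decomposition certifies tw(G) ≤ 4. On the other hand G contains the 5-clique {0, 1, 2, 3, 4}. A clique must lie in a single bag of any decomposition, so no decomposition can have width below 4. Hence tw(G) = 4 exactly.

Treewidth 4.
One optimal decomposition is:
Bags: B1 = {0, 2, 3, 4, 5}  B2 = {0, 1, 2, 3, 4}
Tree: B1–B2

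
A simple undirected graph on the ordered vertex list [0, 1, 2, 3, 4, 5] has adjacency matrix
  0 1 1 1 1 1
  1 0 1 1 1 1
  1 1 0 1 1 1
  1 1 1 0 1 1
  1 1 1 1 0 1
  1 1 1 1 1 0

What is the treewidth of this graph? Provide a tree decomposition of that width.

A single bag containing all 6 vertices is trivially a valid decomposition of width 5. On the other hand G contains the 6-clique {0, 1, 2, 3, 4, 5}. A clique must lie in a single bag of any decomposition, so no decomposition can have width below 5. Therefore the treewidth is 5.

Treewidth 5.
One such decomposition:
Bags: B1 = {0, 1, 2, 3, 4, 5}
Tree: (single bag)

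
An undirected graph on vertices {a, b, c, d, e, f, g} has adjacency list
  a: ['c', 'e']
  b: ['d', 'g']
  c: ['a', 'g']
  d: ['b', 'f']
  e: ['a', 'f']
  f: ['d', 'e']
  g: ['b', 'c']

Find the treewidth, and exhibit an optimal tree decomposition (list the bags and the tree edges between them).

Treewidth 2.
Bags: B1 = {a, c, e}  B2 = {c, e, f}  B3 = {c, d, f}  B4 = {b, c, d}  B5 = {b, c, g}
Tree: B1–B2, B2–B3, B3–B4, B4–B5

The largest bag has 3 vertices, giving width 2; this decomposition certifies tw(G) ≤ 2. For the lower bound, G contains the cycle c–a–e–f–d–b–g–c, so G is not a forest; only forests have treewidth ≤ 1, hence tw(G) ≥ 2. The upper and lower bounds meet at 2, so that is the treewidth.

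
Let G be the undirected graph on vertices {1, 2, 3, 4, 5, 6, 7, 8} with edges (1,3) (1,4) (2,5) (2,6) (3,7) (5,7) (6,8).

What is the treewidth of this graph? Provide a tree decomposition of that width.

Treewidth 1.
Bags: B1 = {1, 4}  B2 = {1, 3}  B3 = {3, 7}  B4 = {5, 7}  B5 = {2, 5}  B6 = {2, 6}  B7 = {6, 8}
Tree: B1–B2, B2–B3, B3–B4, B4–B5, B5–B6, B6–B7

Each bag holds 2 vertices, so the decomposition has width 1, which upper-bounds the treewidth. Since G has at least one edge (e.g. 4–1), it is not an edgeless graph, so tw(G) ≥ 1. Hence tw(G) = 1 exactly.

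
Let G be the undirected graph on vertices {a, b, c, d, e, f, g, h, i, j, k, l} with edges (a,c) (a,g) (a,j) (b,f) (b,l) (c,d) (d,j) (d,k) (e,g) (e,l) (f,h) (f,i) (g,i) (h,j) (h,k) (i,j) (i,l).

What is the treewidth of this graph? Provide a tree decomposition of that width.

Treewidth 3.
One such decomposition:
Bags: B1 = {a, c, d, k}  B2 = {a, d, j, k}  B3 = {a, h, j, k}  B4 = {a, g, h, j}  B5 = {g, h, i, j}  B6 = {f, g, h, i}  B7 = {e, f, g, i}  B8 = {e, f, i, l}  B9 = {b, e, f, l}
Tree: B1–B2, B2–B3, B3–B4, B4–B5, B5–B6, B6–B7, B7–B8, B8–B9

The largest bag has 4 vertices, giving width 3; this decomposition certifies tw(G) ≤ 3. For the lower bound: the 4 vertex sets {c,d,k}, {a}, {j}, {f,g,h,i} are disjoint, each induces a connected subgraph, and every pair is joined by at least one edge of G. Contracting each set to a single vertex therefore yields K_{4} as a minor, and since treewidth is minor-monotone, tw(G) ≥ tw(K_{4}) = 3. Combining the bounds, tw(G) = 3.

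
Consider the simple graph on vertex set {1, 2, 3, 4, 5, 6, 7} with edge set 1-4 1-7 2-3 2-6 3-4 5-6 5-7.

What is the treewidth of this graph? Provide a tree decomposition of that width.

Treewidth 2.
Bags: B1 = {1, 5, 7}  B2 = {1, 5, 6}  B3 = {1, 2, 6}  B4 = {1, 2, 3}  B5 = {1, 3, 4}
Tree: B1–B2, B2–B3, B3–B4, B4–B5

The largest bag has 3 vertices, giving width 2; this decomposition certifies tw(G) ≤ 2. Since 1–7–5–6–2–3–4–1 is a cycle in G, G is not acyclic. Forests are exactly the graphs of treewidth ≤ 1, so tw(G) ≥ 2. Therefore the treewidth is 2.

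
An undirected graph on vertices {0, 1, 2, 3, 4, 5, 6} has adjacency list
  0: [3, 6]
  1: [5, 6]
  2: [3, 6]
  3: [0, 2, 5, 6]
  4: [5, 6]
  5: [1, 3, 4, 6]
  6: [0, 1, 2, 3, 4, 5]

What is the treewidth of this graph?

2

A width-2 tree decomposition is:
Bags: B1 = {2, 3, 6}  B2 = {0, 3, 6}  B3 = {3, 5, 6}  B4 = {1, 5, 6}  B5 = {4, 5, 6}
Tree: B1–B2, B1–B3, B3–B4, B3–B5
Each bag holds 3 vertices, so the decomposition has width 2, which upper-bounds the treewidth. On the other hand G contains the 3-clique {1, 5, 6}. A clique must lie in a single bag of any decomposition, so no decomposition can have width below 2. Combining the bounds, tw(G) = 2.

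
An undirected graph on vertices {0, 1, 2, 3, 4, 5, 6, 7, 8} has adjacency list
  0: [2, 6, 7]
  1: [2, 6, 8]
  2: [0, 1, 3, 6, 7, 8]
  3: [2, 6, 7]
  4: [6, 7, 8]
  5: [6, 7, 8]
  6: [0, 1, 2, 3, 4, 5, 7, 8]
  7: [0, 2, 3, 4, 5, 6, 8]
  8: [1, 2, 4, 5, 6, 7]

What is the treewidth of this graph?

3

A width-3 tree decomposition is:
Bags: B1 = {2, 6, 7, 8}  B2 = {5, 6, 7, 8}  B3 = {2, 3, 6, 7}  B4 = {0, 2, 6, 7}  B5 = {4, 6, 7, 8}  B6 = {1, 2, 6, 8}
Tree: B1–B2, B1–B3, B1–B4, B1–B5, B1–B6
The largest bag has 4 vertices, giving width 3; this decomposition certifies tw(G) ≤ 3. For the lower bound, the 4 vertices {1, 2, 6, 8} are pairwise adjacent, and any tree decomposition puts a clique entirely inside one bag — forcing width ≥ 3. Therefore the treewidth is 3.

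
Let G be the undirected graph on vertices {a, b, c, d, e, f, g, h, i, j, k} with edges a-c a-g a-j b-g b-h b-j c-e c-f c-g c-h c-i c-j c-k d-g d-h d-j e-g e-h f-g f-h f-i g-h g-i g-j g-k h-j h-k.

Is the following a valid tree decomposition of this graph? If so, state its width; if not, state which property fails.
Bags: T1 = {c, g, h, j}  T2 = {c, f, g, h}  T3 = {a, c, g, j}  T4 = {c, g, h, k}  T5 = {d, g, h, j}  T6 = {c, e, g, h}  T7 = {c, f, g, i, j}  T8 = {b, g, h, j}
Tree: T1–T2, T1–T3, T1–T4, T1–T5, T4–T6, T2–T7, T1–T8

A tree decomposition must satisfy three properties: every vertex lies in some bag; for every edge, both endpoints lie together in some bag; and for every vertex, the bags containing it form a connected subtree. Here bags containing vertex j are not connected in the tree, so the decomposition is invalid.

No — bags containing vertex j are not connected in the tree.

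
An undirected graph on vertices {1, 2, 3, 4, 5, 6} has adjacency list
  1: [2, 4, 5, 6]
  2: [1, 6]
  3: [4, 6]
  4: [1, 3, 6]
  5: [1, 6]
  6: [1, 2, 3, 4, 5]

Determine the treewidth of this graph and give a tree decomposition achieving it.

Treewidth 2.
One such decomposition:
Bags: B1 = {1, 4, 6}  B2 = {3, 4, 6}  B3 = {1, 2, 6}  B4 = {1, 5, 6}
Tree: B1–B2, B1–B3, B3–B4

The largest bag has 3 vertices, giving width 2; this decomposition certifies tw(G) ≤ 2. For the lower bound, the 3 vertices {1, 2, 6} are pairwise adjacent, and any tree decomposition puts a clique entirely inside one bag — forcing width ≥ 2. Combining the bounds, tw(G) = 2.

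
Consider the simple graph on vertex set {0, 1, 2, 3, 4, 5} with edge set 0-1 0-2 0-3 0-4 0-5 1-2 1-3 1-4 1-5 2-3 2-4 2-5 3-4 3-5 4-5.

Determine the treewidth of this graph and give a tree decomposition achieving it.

Treewidth 5.
One such decomposition:
Bags: B1 = {0, 1, 2, 3, 4, 5}
Tree: (single bag)

With just one bag of size 6, the width is 6 − 1 = 5, so tw(G) ≤ 5. Conversely, {0, 1, 2, 3, 4, 5} is a clique of size 6, and the vertices of any clique must share a bag in every tree decomposition; so some bag has ≥ 6 vertices and tw(G) ≥ 5. Combining the bounds, tw(G) = 5.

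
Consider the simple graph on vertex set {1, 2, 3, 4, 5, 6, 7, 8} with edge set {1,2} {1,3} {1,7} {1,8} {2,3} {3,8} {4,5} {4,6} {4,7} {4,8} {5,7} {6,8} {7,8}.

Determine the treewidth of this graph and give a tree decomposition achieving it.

Treewidth 2.
One such decomposition:
Bags: B1 = {4, 7, 8}  B2 = {1, 7, 8}  B3 = {4, 5, 7}  B4 = {1, 3, 8}  B5 = {4, 6, 8}  B6 = {1, 2, 3}
Tree: B1–B2, B1–B3, B2–B4, B1–B5, B4–B6

Each bag holds 3 vertices, so the decomposition has width 2, which upper-bounds the treewidth. Conversely, {1, 3, 8} is a clique of size 3, and the vertices of any clique must share a bag in every tree decomposition; so some bag has ≥ 3 vertices and tw(G) ≥ 2. The upper and lower bounds meet at 2, so that is the treewidth.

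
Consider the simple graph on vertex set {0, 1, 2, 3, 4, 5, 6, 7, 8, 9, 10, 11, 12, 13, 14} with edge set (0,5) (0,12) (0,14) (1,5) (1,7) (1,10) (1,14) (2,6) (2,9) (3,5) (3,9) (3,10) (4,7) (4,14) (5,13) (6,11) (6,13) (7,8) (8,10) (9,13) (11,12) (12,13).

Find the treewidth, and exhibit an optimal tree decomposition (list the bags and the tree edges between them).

Every bag has size at most 4, so the width is 4 − 1 = 3 and tw(G) ≤ 3. For the lower bound: the 4 vertex sets {4,7,8}, {14}, {1}, {0,3,5,10} are disjoint, each induces a connected subgraph, and every pair is joined by at least one edge of G. Contracting each set to a single vertex therefore yields K_{4} as a minor, and since treewidth is minor-monotone, tw(G) ≥ tw(K_{4}) = 3. Therefore the treewidth is 3.

Treewidth 3.
One optimal decomposition is:
Bags: B1 = {4, 7, 8, 14}  B2 = {1, 7, 8, 14}  B3 = {1, 8, 10, 14}  B4 = {0, 1, 10, 14}  B5 = {0, 1, 5, 10}  B6 = {0, 3, 5, 10}  B7 = {0, 3, 5, 12}  B8 = {3, 5, 12, 13}  B9 = {3, 9, 12, 13}  B10 = {9, 11, 12, 13}  B11 = {6, 9, 11, 13}  B12 = {2, 6, 9, 11}
Tree: B1–B2, B2–B3, B3–B4, B4–B5, B5–B6, B6–B7, B7–B8, B8–B9, B9–B10, B10–B11, B11–B12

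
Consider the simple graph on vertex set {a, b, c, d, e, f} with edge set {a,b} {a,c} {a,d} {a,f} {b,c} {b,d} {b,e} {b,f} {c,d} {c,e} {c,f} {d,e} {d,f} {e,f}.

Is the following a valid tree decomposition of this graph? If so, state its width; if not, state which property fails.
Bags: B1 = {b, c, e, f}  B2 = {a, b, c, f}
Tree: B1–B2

A tree decomposition must satisfy three properties: every vertex lies in some bag; for every edge, both endpoints lie together in some bag; and for every vertex, the bags containing it form a connected subtree. Here vertex d appears in no bag, so the decomposition is invalid.

No — vertex d appears in no bag.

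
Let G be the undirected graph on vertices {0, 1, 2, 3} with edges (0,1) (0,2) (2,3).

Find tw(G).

1

A width-1 tree decomposition is:
Bags: B1 = {0, 2}  B2 = {0, 1}  B3 = {2, 3}
Tree: B1–B2, B1–B3
The largest bag has 2 vertices, giving width 1; this decomposition certifies tw(G) ≤ 1. Since G has at least one edge (e.g. 2–0), it is not an edgeless graph, so tw(G) ≥ 1. Therefore the treewidth is 1.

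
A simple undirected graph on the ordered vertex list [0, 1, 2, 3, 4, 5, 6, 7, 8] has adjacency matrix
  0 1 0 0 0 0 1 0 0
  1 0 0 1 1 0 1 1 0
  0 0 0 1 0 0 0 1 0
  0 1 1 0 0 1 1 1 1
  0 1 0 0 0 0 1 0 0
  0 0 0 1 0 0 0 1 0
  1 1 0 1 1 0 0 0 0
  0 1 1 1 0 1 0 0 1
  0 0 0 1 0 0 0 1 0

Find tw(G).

A width-2 tree decomposition is:
Bags: B1 = {1, 4, 6}  B2 = {1, 3, 6}  B3 = {1, 3, 7}  B4 = {0, 1, 6}  B5 = {2, 3, 7}  B6 = {3, 5, 7}  B7 = {3, 7, 8}
Tree: B1–B2, B2–B3, B1–B4, B3–B5, B5–B6, B3–B7
The largest bag has 3 vertices, giving width 2; this decomposition certifies tw(G) ≤ 2. On the other hand G contains the 3-clique {0, 1, 6}. A clique must lie in a single bag of any decomposition, so no decomposition can have width below 2. The upper and lower bounds meet at 2, so that is the treewidth.

2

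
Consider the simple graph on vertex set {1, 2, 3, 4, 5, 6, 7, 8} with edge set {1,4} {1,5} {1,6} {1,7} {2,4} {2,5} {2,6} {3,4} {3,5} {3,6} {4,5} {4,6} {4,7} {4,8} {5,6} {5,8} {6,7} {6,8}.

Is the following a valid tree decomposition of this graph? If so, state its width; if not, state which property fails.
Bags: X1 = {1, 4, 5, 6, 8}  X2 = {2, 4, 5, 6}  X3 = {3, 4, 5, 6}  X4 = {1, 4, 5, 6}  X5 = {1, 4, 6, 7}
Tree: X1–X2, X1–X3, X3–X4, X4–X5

No — bags containing vertex 1 are not connected in the tree.

A tree decomposition must satisfy three properties: every vertex lies in some bag; for every edge, both endpoints lie together in some bag; and for every vertex, the bags containing it form a connected subtree. Here bags containing vertex 1 are not connected in the tree, so the decomposition is invalid.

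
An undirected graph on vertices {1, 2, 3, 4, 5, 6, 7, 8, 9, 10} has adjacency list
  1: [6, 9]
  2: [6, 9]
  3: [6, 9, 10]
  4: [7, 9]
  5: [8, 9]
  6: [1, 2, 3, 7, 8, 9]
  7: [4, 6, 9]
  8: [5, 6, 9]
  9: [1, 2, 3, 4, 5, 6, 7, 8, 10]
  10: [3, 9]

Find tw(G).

A width-2 tree decomposition is:
Bags: B1 = {1, 6, 9}  B2 = {6, 8, 9}  B3 = {3, 6, 9}  B4 = {6, 7, 9}  B5 = {2, 6, 9}  B6 = {5, 8, 9}  B7 = {3, 9, 10}  B8 = {4, 7, 9}
Tree: B1–B2, B1–B3, B1–B4, B1–B5, B2–B6, B3–B7, B4–B8
Every bag has size at most 3, so the width is 3 − 1 = 2 and tw(G) ≤ 2. For the lower bound, the 3 vertices {3, 9, 10} are pairwise adjacent, and any tree decomposition puts a clique entirely inside one bag — forcing width ≥ 2. Therefore the treewidth is 2.

2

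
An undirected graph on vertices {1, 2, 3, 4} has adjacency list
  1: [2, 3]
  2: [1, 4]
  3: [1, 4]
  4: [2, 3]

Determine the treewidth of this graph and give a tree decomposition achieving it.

Every bag has size at most 3, so the width is 3 − 1 = 2 and tw(G) ≤ 2. For the lower bound, G contains the cycle 2–4–3–1–2, so G is not a forest; only forests have treewidth ≤ 1, hence tw(G) ≥ 2. The upper and lower bounds meet at 2, so that is the treewidth.

Treewidth 2.
Bags: B1 = {2, 3, 4}  B2 = {1, 2, 3}
Tree: B1–B2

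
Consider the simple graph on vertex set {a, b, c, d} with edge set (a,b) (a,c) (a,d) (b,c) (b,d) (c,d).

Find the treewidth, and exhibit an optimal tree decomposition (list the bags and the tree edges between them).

Treewidth 3.
One such decomposition:
Bags: B1 = {a, b, c, d}
Tree: (single bag)

With just one bag of size 4, the width is 4 − 1 = 3, so tw(G) ≤ 3. Conversely, {a, b, c, d} is a clique of size 4, and the vertices of any clique must share a bag in every tree decomposition; so some bag has ≥ 4 vertices and tw(G) ≥ 3. The upper and lower bounds meet at 3, so that is the treewidth.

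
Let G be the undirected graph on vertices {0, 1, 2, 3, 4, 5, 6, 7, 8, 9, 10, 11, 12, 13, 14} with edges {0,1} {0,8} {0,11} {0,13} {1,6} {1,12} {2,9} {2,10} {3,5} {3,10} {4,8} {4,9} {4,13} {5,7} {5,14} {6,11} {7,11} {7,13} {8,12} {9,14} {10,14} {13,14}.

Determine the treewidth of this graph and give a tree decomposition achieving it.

Each bag holds 4 vertices, so the decomposition has width 3, which upper-bounds the treewidth. For the lower bound: the 4 vertex sets {1,6,12}, {11}, {0}, {4,7,8,13} are disjoint, each induces a connected subgraph, and every pair is joined by at least one edge of G. Contracting each set to a single vertex therefore yields K_{4} as a minor, and since treewidth is minor-monotone, tw(G) ≥ tw(K_{4}) = 3. Combining the bounds, tw(G) = 3.

Treewidth 3.
Bags: B1 = {1, 6, 11, 12}  B2 = {0, 1, 11, 12}  B3 = {0, 8, 11, 12}  B4 = {0, 7, 8, 11}  B5 = {0, 7, 8, 13}  B6 = {4, 7, 8, 13}  B7 = {4, 5, 7, 13}  B8 = {4, 5, 13, 14}  B9 = {4, 5, 9, 14}  B10 = {3, 5, 9, 14}  B11 = {3, 9, 10, 14}  B12 = {2, 3, 9, 10}
Tree: B1–B2, B2–B3, B3–B4, B4–B5, B5–B6, B6–B7, B7–B8, B8–B9, B9–B10, B10–B11, B11–B12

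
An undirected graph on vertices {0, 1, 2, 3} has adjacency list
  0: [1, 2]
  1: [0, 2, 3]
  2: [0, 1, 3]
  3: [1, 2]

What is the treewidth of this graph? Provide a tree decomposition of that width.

Treewidth 2.
Bags: B1 = {1, 2, 3}  B2 = {0, 1, 2}
Tree: B1–B2

Each bag holds 3 vertices, so the decomposition has width 2, which upper-bounds the treewidth. Conversely, {0, 1, 2} is a clique of size 3, and the vertices of any clique must share a bag in every tree decomposition; so some bag has ≥ 3 vertices and tw(G) ≥ 2. Combining the bounds, tw(G) = 2.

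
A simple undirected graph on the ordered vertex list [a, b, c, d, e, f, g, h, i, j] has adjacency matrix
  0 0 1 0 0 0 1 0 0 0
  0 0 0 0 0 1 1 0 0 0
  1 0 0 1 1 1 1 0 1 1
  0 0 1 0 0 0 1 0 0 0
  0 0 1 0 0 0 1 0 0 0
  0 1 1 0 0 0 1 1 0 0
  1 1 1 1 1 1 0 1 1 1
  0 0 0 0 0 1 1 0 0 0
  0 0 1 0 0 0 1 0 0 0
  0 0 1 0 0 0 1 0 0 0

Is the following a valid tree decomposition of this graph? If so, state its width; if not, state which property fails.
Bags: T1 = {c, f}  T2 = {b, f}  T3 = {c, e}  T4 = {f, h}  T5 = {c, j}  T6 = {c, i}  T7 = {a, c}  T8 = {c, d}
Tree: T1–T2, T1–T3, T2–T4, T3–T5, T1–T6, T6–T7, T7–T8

No — vertex g appears in no bag.

A tree decomposition must satisfy three properties: every vertex lies in some bag; for every edge, both endpoints lie together in some bag; and for every vertex, the bags containing it form a connected subtree. Here vertex g appears in no bag, so the decomposition is invalid.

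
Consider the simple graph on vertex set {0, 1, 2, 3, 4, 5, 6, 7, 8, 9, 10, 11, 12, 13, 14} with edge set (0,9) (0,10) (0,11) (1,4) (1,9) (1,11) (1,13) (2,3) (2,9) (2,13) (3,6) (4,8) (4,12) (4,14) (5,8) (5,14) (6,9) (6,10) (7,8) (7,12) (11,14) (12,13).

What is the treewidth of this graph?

3

A width-3 tree decomposition is:
Bags: B1 = {5, 7, 8, 12}  B2 = {4, 5, 8, 12}  B3 = {4, 5, 12, 14}  B4 = {4, 12, 13, 14}  B5 = {1, 4, 13, 14}  B6 = {1, 11, 13, 14}  B7 = {1, 2, 11, 13}  B8 = {1, 2, 9, 11}  B9 = {0, 2, 9, 11}  B10 = {0, 2, 3, 9}  B11 = {0, 3, 6, 9}  B12 = {0, 3, 6, 10}
Tree: B1–B2, B2–B3, B3–B4, B4–B5, B5–B6, B6–B7, B7–B8, B8–B9, B9–B10, B10–B11, B11–B12
Every bag has size at most 4, so the width is 4 − 1 = 3 and tw(G) ≤ 3. For the lower bound: the 4 vertex sets {5,7,8}, {12}, {4}, {1,11,13,14} are disjoint, each induces a connected subgraph, and every pair is joined by at least one edge of G. Contracting each set to a single vertex therefore yields K_{4} as a minor, and since treewidth is minor-monotone, tw(G) ≥ tw(K_{4}) = 3. Hence tw(G) = 3 exactly.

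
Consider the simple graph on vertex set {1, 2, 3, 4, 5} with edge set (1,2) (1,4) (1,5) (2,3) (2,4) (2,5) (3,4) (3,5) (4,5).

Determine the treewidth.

A width-3 tree decomposition is:
Bags: B1 = {2, 3, 4, 5}  B2 = {1, 2, 4, 5}
Tree: B1–B2
The largest bag has 4 vertices, giving width 3; this decomposition certifies tw(G) ≤ 3. For the lower bound, the 4 vertices {1, 2, 4, 5} are pairwise adjacent, and any tree decomposition puts a clique entirely inside one bag — forcing width ≥ 3. Combining the bounds, tw(G) = 3.

3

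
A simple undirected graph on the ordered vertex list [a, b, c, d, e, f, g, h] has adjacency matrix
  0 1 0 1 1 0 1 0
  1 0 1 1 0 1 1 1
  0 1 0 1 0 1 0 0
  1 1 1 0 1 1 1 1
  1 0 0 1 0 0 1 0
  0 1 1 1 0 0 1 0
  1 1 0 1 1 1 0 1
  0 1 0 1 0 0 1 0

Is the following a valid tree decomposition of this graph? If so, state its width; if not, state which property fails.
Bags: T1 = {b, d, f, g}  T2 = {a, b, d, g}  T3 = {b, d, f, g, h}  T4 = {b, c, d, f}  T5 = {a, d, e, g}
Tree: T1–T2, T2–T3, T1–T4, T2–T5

A tree decomposition must satisfy three properties: every vertex lies in some bag; for every edge, both endpoints lie together in some bag; and for every vertex, the bags containing it form a connected subtree. Here bags containing vertex f are not connected in the tree, so the decomposition is invalid.

No — bags containing vertex f are not connected in the tree.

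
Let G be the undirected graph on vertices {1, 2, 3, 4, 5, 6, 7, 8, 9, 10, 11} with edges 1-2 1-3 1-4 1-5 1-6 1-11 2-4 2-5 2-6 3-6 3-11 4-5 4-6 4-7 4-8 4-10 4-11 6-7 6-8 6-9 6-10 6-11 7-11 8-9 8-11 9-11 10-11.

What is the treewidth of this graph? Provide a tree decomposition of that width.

The largest bag has 4 vertices, giving width 3; this decomposition certifies tw(G) ≤ 3. On the other hand G contains the 4-clique {1, 2, 4, 5}. A clique must lie in a single bag of any decomposition, so no decomposition can have width below 3. Therefore the treewidth is 3.

Treewidth 3.
One such decomposition:
Bags: B1 = {4, 6, 8, 11}  B2 = {6, 8, 9, 11}  B3 = {4, 6, 10, 11}  B4 = {1, 4, 6, 11}  B5 = {1, 2, 4, 6}  B6 = {1, 3, 6, 11}  B7 = {4, 6, 7, 11}  B8 = {1, 2, 4, 5}
Tree: B1–B2, B1–B3, B1–B4, B4–B5, B4–B6, B3–B7, B5–B8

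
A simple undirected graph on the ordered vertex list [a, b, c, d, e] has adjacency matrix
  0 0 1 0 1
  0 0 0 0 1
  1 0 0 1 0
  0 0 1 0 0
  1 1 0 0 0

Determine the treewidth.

1

A width-1 tree decomposition is:
Bags: B1 = {a, e}  B2 = {b, e}  B3 = {a, c}  B4 = {c, d}
Tree: B1–B2, B1–B3, B3–B4
Each bag holds 2 vertices, so the decomposition has width 1, which upper-bounds the treewidth. G has an edge, so its treewidth is at least 1. The upper and lower bounds meet at 1, so that is the treewidth.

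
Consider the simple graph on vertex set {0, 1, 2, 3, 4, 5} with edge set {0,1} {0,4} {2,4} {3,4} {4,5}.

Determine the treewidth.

1

A width-1 tree decomposition is:
Bags: B1 = {0, 1}  B2 = {0, 4}  B3 = {3, 4}  B4 = {4, 5}  B5 = {2, 4}
Tree: B1–B2, B2–B3, B2–B4, B3–B5
Each bag holds 2 vertices, so the decomposition has width 1, which upper-bounds the treewidth. G has an edge, so its treewidth is at least 1. The upper and lower bounds meet at 1, so that is the treewidth.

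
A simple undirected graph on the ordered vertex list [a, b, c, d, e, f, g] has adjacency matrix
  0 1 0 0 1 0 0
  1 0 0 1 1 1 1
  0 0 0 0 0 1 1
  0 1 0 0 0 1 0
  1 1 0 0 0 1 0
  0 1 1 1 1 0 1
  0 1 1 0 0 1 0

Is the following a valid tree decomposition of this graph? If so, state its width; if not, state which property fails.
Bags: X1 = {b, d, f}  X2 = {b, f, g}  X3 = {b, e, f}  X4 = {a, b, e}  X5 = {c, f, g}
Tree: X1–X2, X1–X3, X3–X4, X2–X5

Vertex coverage: the bags together contain {a, b, c, d, e, f, g}, the full vertex set. Edge coverage: each edge of G has both endpoints in at least one bag. Running intersection: for every vertex, the bags containing it form a connected subtree. All three properties hold, so this is a valid tree decomposition of width max|bag| − 1 = 2, and hence tw(G) ≤ 2.

Yes; width 2.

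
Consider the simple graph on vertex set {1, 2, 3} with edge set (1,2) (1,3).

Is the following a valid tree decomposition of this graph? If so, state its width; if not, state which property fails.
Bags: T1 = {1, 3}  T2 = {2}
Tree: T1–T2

No — edge (1,2) lies in no bag.

A tree decomposition must satisfy three properties: every vertex lies in some bag; for every edge, both endpoints lie together in some bag; and for every vertex, the bags containing it form a connected subtree. Here edge (1,2) lies in no bag, so the decomposition is invalid.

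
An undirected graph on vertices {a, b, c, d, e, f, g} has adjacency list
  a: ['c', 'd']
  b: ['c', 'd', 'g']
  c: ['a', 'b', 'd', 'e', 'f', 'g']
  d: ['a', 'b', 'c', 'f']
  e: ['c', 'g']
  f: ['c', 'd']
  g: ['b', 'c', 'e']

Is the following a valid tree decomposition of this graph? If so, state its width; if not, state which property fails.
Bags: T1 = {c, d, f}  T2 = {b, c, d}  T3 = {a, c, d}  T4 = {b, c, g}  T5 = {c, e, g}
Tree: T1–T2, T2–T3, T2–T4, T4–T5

Yes; width 2.

Vertex coverage: the bags together contain {a, b, c, d, e, f, g}, the full vertex set. Edge coverage: each edge of G has both endpoints in at least one bag. Running intersection: for every vertex, the bags containing it form a connected subtree. All three properties hold, so this is a valid tree decomposition of width max|bag| − 1 = 2, and hence tw(G) ≤ 2.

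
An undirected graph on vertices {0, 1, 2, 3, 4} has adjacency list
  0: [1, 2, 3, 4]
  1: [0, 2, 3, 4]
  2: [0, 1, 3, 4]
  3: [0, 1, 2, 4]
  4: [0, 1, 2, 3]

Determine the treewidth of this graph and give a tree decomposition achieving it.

With just one bag of size 5, the width is 5 − 1 = 4, so tw(G) ≤ 4. For the lower bound, the 5 vertices {0, 1, 2, 3, 4} are pairwise adjacent, and any tree decomposition puts a clique entirely inside one bag — forcing width ≥ 4. Hence tw(G) = 4 exactly.

Treewidth 4.
Bags: B1 = {0, 1, 2, 3, 4}
Tree: (single bag)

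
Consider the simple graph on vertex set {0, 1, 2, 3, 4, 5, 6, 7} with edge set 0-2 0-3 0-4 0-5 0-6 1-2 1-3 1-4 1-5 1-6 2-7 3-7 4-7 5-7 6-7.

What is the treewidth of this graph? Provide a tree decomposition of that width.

Every bag has size at most 4, so the width is 4 − 1 = 3 and tw(G) ≤ 3. For the lower bound: the 4 vertex sets {1,3}, {4,7}, {0}, {6} are disjoint, each induces a connected subgraph, and every pair is joined by at least one edge of G. Contracting each set to a single vertex therefore yields K_{4} as a minor, and since treewidth is minor-monotone, tw(G) ≥ tw(K_{4}) = 3. Therefore the treewidth is 3.

Treewidth 3.
One such decomposition:
Bags: B1 = {0, 1, 3, 7}  B2 = {0, 1, 4, 7}  B3 = {0, 1, 6, 7}  B4 = {0, 1, 2, 7}  B5 = {0, 1, 5, 7}
Tree: B1–B2, B2–B3, B3–B4, B4–B5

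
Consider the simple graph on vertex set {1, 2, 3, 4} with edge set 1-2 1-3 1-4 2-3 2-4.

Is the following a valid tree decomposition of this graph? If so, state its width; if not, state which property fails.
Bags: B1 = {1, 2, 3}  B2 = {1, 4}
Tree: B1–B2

No — edge (2,4) lies in no bag.

A tree decomposition must satisfy three properties: every vertex lies in some bag; for every edge, both endpoints lie together in some bag; and for every vertex, the bags containing it form a connected subtree. Here edge (2,4) lies in no bag, so the decomposition is invalid.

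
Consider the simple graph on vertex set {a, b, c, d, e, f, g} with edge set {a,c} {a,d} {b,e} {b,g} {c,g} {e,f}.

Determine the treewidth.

A width-1 tree decomposition is:
Bags: B1 = {e, f}  B2 = {b, e}  B3 = {b, g}  B4 = {c, g}  B5 = {a, c}  B6 = {a, d}
Tree: B1–B2, B2–B3, B3–B4, B4–B5, B5–B6
Every bag has size at most 2, so the width is 2 − 1 = 1 and tw(G) ≤ 1. Since G has at least one edge (e.g. f–e), it is not an edgeless graph, so tw(G) ≥ 1. Hence tw(G) = 1 exactly.

1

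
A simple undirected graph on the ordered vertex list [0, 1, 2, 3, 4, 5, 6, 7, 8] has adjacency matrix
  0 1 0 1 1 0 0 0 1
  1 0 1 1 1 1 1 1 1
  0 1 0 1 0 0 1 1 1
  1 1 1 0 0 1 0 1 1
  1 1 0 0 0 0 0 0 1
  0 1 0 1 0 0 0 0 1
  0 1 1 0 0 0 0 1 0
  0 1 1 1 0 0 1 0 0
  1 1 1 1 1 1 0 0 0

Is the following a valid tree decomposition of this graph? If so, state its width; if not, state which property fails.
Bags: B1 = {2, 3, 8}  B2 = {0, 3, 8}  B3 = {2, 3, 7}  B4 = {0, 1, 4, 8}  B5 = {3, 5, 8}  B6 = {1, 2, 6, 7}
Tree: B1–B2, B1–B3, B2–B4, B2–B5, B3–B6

A tree decomposition must satisfy three properties: every vertex lies in some bag; for every edge, both endpoints lie together in some bag; and for every vertex, the bags containing it form a connected subtree. Here edge (1,3) lies in no bag, so the decomposition is invalid.

No — edge (1,3) lies in no bag.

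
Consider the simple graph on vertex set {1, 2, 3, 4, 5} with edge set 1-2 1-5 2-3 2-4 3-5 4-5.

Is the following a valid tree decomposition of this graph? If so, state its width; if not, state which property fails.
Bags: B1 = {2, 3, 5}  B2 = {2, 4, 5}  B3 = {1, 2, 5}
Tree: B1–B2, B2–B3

Yes; width 2.

Every vertex of G appears in some bag (union = {1, 2, 3, 4, 5}); every edge is covered by a bag; and for each vertex v the set of bags containing v is connected in the bag tree. The decomposition is therefore valid. The largest bag has 3 vertices, so the width is 2.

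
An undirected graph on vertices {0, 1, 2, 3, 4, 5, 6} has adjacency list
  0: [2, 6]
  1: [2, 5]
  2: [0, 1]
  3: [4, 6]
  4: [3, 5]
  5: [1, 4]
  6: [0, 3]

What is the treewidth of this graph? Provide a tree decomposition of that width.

Treewidth 2.
Bags: B1 = {0, 3, 6}  B2 = {0, 3, 4}  B3 = {0, 4, 5}  B4 = {0, 1, 5}  B5 = {0, 1, 2}
Tree: B1–B2, B2–B3, B3–B4, B4–B5

Each bag holds 3 vertices, so the decomposition has width 2, which upper-bounds the treewidth. The edges 0–6–3–4–5–1–2–0 form a cycle, so G is not a tree and its treewidth is at least 2. Combining the bounds, tw(G) = 2.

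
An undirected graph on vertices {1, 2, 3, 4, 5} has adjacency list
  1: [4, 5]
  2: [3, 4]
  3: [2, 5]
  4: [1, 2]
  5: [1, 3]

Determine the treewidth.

2

A width-2 tree decomposition is:
Bags: B1 = {1, 3, 5}  B2 = {1, 3, 4}  B3 = {2, 3, 4}
Tree: B1–B2, B2–B3
Each bag holds 3 vertices, so the decomposition has width 2, which upper-bounds the treewidth. Since 3–5–1–4–2–3 is a cycle in G, G is not acyclic. Forests are exactly the graphs of treewidth ≤ 1, so tw(G) ≥ 2. Hence tw(G) = 2 exactly.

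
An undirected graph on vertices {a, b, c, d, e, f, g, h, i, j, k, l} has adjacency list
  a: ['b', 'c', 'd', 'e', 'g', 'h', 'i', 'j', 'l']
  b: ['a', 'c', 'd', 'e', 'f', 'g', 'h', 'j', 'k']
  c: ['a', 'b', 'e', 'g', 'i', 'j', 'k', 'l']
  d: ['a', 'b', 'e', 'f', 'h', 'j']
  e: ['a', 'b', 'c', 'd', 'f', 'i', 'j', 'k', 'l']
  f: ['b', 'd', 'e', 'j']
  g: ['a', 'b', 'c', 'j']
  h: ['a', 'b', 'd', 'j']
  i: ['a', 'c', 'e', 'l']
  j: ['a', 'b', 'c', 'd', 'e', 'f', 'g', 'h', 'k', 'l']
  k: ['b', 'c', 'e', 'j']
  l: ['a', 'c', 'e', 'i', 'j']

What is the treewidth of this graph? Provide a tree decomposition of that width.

Treewidth 4.
One such decomposition:
Bags: B1 = {a, b, c, e, j}  B2 = {a, b, c, g, j}  B3 = {b, c, e, j, k}  B4 = {a, b, d, e, j}  B5 = {a, c, e, j, l}  B6 = {a, b, d, h, j}  B7 = {a, c, e, i, l}  B8 = {b, d, e, f, j}
Tree: B1–B2, B1–B3, B1–B4, B1–B5, B4–B6, B5–B7, B4–B8

Every bag has size at most 5, so the width is 5 − 1 = 4 and tw(G) ≤ 4. Conversely, {a, c, e, j, l} is a clique of size 5, and the vertices of any clique must share a bag in every tree decomposition; so some bag has ≥ 5 vertices and tw(G) ≥ 4. Hence tw(G) = 4 exactly.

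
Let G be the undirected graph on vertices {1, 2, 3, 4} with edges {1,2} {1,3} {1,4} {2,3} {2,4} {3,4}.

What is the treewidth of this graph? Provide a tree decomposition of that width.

Treewidth 3.
One optimal decomposition is:
Bags: B1 = {1, 2, 3, 4}
Tree: (single bag)

A single bag containing all 4 vertices is trivially a valid decomposition of width 3. On the other hand G contains the 4-clique {1, 2, 3, 4}. A clique must lie in a single bag of any decomposition, so no decomposition can have width below 3. Hence tw(G) = 3 exactly.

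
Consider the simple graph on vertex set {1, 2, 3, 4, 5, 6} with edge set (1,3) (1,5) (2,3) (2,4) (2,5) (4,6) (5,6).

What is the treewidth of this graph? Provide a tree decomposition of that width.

Each bag holds 3 vertices, so the decomposition has width 2, which upper-bounds the treewidth. The edges 3–1–5–2–3 form a cycle, so G is not a tree and its treewidth is at least 2. Therefore the treewidth is 2.

Treewidth 2.
Bags: B1 = {1, 2, 3}  B2 = {1, 2, 5}  B3 = {2, 4, 5}  B4 = {4, 5, 6}
Tree: B1–B2, B2–B3, B3–B4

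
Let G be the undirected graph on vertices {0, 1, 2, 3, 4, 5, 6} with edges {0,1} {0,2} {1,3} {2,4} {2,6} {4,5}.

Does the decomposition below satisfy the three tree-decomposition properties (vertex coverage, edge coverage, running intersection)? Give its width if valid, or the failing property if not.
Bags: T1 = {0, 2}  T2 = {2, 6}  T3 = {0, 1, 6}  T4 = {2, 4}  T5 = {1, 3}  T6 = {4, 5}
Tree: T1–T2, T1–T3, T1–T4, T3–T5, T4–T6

No — bags containing vertex 6 are not connected in the tree.

A tree decomposition must satisfy three properties: every vertex lies in some bag; for every edge, both endpoints lie together in some bag; and for every vertex, the bags containing it form a connected subtree. Here bags containing vertex 6 are not connected in the tree, so the decomposition is invalid.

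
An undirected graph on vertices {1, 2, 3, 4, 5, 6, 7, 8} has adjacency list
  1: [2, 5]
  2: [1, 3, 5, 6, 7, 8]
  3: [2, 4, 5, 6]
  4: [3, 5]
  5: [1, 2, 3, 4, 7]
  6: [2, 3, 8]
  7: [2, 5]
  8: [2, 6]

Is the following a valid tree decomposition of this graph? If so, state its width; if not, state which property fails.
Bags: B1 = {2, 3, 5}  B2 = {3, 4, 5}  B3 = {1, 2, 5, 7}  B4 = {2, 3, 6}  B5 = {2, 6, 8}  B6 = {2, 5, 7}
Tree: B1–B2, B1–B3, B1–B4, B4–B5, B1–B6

A tree decomposition must satisfy three properties: every vertex lies in some bag; for every edge, both endpoints lie together in some bag; and for every vertex, the bags containing it form a connected subtree. Here bags containing vertex 7 are not connected in the tree, so the decomposition is invalid.

No — bags containing vertex 7 are not connected in the tree.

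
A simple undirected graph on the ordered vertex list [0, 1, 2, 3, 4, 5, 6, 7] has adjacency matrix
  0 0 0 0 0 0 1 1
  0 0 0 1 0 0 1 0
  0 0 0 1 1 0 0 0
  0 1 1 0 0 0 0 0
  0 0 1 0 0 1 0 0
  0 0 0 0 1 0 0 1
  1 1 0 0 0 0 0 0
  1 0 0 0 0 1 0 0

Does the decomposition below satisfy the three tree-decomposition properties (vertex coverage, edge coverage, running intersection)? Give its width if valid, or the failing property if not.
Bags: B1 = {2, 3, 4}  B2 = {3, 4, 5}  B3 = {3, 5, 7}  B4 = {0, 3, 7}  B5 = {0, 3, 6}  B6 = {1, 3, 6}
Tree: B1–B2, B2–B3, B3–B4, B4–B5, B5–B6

Yes; width 2.

Checking the three conditions: (i) the bags cover all of {0, 1, 2, 3, 4, 5, 6, 7}; (ii) for each edge, some bag contains both endpoints; (iii) the bags containing any fixed vertex form a subtree. All hold, so the decomposition is valid with width 3 − 1 = 2.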